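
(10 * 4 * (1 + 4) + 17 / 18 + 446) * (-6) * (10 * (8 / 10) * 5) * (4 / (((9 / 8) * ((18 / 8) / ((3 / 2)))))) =-29811200 / 81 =-368039.51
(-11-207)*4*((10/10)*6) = -5232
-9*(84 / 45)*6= -504 / 5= -100.80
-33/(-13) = 33/13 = 2.54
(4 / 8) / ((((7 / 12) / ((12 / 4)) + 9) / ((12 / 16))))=27 / 662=0.04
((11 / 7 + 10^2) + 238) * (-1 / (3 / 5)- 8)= -68933 / 21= -3282.52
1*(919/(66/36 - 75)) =-5514/439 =-12.56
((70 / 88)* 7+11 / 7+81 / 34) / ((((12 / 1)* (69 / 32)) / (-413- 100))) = -188.78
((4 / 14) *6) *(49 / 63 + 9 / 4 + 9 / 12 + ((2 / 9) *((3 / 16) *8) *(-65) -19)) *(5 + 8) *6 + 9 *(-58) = -38182 / 7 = -5454.57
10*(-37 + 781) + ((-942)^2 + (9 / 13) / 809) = 9410653677 / 10517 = 894804.00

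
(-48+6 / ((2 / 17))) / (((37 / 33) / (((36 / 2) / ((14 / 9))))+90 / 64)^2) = 21949221888 / 16531016329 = 1.33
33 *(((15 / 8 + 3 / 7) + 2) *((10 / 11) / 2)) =3615 / 56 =64.55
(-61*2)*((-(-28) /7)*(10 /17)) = -287.06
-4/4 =-1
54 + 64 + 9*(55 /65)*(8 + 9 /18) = 4751 /26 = 182.73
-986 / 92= -493 / 46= -10.72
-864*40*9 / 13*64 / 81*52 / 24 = -40960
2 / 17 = 0.12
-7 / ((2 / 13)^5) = -2599051 / 32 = -81220.34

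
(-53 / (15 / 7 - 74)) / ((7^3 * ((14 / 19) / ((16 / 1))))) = 8056 / 172529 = 0.05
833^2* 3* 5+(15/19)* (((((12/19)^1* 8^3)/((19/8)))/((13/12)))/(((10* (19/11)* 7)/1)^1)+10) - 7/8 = 987477871234571/94873688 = 10408342.84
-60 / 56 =-15 / 14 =-1.07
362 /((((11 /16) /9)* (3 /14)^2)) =1135232 /11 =103202.91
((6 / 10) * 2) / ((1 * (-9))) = -2 / 15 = -0.13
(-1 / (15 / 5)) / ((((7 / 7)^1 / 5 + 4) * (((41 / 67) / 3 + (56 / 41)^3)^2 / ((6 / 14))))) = -319848269067735 / 71220685200017521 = -0.00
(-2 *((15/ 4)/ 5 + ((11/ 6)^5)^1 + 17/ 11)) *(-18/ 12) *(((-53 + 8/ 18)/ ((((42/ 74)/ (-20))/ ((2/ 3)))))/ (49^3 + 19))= 15654684275/ 21616552944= 0.72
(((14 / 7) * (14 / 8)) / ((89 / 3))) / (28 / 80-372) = -210 / 661537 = -0.00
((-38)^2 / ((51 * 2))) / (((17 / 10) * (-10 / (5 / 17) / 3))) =-3610 / 4913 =-0.73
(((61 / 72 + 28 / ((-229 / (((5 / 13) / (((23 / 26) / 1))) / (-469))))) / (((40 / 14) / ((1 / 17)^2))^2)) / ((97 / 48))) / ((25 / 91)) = 95998297031 / 42884149355895000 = 0.00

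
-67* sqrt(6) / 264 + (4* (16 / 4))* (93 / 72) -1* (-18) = 116 / 3 -67* sqrt(6) / 264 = 38.05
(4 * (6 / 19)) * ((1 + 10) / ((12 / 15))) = 330 / 19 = 17.37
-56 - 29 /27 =-57.07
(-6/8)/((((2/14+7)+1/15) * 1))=-0.10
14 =14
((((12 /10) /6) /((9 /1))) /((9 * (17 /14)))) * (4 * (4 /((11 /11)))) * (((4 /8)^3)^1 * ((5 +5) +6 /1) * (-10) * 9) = -5.86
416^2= 173056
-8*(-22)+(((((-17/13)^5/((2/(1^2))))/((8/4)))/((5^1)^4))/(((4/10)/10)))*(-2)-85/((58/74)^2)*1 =588783836887/15612870650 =37.71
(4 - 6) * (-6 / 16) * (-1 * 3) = -9 / 4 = -2.25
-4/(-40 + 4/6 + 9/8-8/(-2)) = 96/821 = 0.12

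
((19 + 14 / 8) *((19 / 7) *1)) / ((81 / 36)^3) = 25232 / 5103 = 4.94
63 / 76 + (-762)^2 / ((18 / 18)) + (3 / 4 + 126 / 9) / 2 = 88259135 / 152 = 580652.20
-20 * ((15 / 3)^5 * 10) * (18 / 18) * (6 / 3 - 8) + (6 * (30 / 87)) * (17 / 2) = 108750510 / 29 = 3750017.59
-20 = -20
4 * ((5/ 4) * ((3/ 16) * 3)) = 45/ 16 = 2.81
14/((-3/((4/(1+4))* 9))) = -168/5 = -33.60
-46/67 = -0.69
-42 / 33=-14 / 11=-1.27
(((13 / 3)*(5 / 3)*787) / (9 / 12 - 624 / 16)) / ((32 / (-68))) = 51155 / 162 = 315.77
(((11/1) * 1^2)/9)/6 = 11/54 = 0.20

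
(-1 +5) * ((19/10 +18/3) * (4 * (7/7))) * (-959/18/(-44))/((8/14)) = 530327/1980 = 267.84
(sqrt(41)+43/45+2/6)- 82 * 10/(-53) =sqrt(41)+39974/2385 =23.16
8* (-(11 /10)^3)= -1331 /125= -10.65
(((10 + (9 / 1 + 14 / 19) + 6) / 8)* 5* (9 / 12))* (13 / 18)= 10595 / 1216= 8.71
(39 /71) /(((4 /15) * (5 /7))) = 819 /284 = 2.88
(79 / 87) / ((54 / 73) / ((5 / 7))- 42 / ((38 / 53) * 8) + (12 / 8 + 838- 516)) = 4382920 / 1531112217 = 0.00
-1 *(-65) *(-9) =-585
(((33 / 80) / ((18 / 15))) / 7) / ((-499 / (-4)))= 11 / 27944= 0.00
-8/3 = -2.67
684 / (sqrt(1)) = 684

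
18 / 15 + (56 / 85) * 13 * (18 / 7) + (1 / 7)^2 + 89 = 467496 / 4165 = 112.24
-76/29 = -2.62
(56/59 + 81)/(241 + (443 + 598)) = 4835/75638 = 0.06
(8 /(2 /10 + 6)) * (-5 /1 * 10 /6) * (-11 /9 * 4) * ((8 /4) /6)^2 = 44000 /7533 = 5.84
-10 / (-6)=5 / 3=1.67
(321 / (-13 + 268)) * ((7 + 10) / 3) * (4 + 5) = 321 / 5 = 64.20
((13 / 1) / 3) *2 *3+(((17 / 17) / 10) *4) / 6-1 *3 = 346 / 15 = 23.07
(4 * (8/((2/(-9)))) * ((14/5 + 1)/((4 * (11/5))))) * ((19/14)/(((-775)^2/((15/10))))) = -9747/46248125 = -0.00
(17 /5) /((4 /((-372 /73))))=-4.33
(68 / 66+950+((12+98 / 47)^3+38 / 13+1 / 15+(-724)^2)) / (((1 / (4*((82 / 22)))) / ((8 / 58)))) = 77125220363207344 / 71041406865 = 1085637.57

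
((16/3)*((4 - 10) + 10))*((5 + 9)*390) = 116480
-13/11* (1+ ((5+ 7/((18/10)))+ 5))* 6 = -3484/33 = -105.58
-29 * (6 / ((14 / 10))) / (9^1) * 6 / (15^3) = -116 / 4725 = -0.02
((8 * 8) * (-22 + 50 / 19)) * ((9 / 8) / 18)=-1472 / 19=-77.47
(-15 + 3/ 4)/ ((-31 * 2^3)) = 57/ 992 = 0.06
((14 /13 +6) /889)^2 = 8464 /133564249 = 0.00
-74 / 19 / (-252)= 37 / 2394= 0.02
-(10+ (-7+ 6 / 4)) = -9 / 2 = -4.50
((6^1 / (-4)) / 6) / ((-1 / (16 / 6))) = 2 / 3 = 0.67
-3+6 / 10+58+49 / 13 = 3859 / 65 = 59.37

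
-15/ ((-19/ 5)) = 75/ 19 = 3.95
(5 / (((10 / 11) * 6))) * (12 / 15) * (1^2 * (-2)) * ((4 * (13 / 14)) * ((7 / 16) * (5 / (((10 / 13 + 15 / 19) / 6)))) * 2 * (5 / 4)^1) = -3211 / 28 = -114.68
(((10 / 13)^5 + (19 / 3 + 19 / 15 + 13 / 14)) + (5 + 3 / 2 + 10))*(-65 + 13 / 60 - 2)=-329327985169 / 194928825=-1689.48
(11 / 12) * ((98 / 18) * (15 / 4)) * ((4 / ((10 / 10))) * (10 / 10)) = 2695 / 36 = 74.86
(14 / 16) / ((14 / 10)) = 5 / 8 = 0.62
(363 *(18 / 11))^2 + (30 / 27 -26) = 3175300 / 9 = 352811.11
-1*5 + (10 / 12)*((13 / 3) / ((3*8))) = -2095 / 432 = -4.85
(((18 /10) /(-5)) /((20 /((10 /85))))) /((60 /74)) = -111 /42500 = -0.00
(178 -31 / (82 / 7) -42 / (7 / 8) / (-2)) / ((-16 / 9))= -147123 / 1312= -112.14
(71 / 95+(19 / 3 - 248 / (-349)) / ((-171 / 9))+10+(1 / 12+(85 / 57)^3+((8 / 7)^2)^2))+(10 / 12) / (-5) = 47533553581697 / 3103645783140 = 15.32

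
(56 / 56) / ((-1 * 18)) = -1 / 18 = -0.06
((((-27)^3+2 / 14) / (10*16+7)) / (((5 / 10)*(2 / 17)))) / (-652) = 585565 / 190547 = 3.07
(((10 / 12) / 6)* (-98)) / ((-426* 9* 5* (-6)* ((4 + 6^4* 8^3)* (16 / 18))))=-49 / 244231075584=-0.00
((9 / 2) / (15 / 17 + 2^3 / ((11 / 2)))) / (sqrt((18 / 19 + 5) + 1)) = 51 * sqrt(627) / 1748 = 0.73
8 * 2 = 16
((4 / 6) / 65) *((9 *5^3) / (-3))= -50 / 13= -3.85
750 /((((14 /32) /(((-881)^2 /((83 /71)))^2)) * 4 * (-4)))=-2277621713564820750 /48223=-47231024896103.95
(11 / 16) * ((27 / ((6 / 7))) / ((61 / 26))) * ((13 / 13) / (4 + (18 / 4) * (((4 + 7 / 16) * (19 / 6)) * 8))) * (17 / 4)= 153153 / 1990552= 0.08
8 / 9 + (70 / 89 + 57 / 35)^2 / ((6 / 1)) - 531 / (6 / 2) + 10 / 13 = -395916096119 / 2270554650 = -174.37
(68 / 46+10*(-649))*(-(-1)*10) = -1492360 / 23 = -64885.22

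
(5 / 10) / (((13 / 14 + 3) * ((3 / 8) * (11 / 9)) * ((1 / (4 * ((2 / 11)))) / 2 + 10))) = 896 / 34485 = 0.03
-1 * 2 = -2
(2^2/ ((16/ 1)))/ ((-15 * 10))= -1/ 600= -0.00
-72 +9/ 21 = -501/ 7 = -71.57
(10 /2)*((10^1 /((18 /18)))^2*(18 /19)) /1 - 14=8734 /19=459.68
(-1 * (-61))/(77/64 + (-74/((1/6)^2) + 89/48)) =-11712/510901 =-0.02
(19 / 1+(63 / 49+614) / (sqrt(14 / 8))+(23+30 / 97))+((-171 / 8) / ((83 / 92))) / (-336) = 507.49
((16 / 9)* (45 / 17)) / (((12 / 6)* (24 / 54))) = 90 / 17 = 5.29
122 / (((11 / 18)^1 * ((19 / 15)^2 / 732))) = 361681200 / 3971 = 91080.63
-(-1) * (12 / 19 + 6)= 126 / 19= 6.63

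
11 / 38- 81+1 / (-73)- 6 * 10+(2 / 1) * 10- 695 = -2262819 / 2774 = -815.72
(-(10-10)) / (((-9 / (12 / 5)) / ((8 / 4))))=0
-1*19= -19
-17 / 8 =-2.12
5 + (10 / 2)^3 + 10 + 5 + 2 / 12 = 871 / 6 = 145.17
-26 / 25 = -1.04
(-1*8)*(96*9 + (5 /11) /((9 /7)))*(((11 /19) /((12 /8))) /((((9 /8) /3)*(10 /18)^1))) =-10953088 /855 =-12810.63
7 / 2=3.50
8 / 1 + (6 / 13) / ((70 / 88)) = 3904 / 455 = 8.58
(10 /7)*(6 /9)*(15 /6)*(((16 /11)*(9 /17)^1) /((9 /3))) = 800 /1309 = 0.61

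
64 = 64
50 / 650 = 1 / 13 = 0.08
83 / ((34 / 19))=1577 / 34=46.38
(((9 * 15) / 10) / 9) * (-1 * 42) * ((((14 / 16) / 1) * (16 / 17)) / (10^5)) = -441 / 850000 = -0.00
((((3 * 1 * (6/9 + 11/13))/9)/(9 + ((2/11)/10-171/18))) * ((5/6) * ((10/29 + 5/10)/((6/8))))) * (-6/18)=1590050/4855383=0.33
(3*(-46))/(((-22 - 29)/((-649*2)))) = -59708/17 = -3512.24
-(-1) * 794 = 794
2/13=0.15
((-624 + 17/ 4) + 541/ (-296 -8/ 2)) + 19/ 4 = -185041/ 300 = -616.80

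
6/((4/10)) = 15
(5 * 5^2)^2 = 15625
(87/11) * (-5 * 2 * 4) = -3480/11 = -316.36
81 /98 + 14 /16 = 667 /392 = 1.70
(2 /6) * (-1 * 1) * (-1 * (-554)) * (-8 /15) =4432 /45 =98.49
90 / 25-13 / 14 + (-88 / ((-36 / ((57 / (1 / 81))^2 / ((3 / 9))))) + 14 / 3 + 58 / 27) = 156322395.49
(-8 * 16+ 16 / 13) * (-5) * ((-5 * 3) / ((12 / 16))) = -12676.92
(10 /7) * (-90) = -900 /7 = -128.57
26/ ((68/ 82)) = 533/ 17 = 31.35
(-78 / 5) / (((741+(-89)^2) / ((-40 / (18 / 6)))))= 104 / 4331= 0.02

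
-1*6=-6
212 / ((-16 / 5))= -265 / 4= -66.25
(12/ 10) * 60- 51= 21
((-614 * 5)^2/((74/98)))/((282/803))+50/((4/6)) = 185421161425/5217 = 35541721.57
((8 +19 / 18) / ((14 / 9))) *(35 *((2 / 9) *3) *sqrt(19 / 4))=815 *sqrt(19) / 12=296.04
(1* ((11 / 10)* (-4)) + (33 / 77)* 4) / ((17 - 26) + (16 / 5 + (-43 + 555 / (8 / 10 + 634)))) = 0.06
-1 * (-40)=40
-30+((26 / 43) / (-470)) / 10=-3031513 / 101050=-30.00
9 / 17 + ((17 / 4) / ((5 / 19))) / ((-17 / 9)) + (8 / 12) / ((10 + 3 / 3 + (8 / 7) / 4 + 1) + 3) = -870607 / 109140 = -7.98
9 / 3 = 3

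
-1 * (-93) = 93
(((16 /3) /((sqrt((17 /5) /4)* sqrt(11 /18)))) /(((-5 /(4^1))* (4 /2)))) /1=-2.96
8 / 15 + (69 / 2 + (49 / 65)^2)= 902501 / 25350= 35.60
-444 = -444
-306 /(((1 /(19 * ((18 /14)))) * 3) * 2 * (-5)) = 8721 /35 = 249.17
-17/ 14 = -1.21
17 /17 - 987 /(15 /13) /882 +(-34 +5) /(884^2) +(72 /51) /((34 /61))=2.56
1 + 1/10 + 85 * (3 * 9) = 22961/10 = 2296.10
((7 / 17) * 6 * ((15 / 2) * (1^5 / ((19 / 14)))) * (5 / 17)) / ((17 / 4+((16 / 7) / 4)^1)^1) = 13720 / 16473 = 0.83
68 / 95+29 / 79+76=578507 / 7505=77.08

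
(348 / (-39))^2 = 13456 / 169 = 79.62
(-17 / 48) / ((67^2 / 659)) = -11203 / 215472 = -0.05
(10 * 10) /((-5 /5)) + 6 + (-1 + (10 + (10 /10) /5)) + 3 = -81.80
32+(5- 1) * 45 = 212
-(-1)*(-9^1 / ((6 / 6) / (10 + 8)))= -162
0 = 0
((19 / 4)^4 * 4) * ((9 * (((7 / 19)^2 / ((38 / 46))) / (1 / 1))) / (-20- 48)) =-192717 / 4352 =-44.28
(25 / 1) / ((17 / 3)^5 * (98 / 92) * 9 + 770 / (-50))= 155250 / 347769331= 0.00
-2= -2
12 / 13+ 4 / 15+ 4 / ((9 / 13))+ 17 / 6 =11467 / 1170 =9.80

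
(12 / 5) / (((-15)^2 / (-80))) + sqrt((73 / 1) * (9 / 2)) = -64 / 75 + 3 * sqrt(146) / 2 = 17.27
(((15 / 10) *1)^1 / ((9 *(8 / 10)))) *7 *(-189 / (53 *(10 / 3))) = -1.56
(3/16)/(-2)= -3/32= -0.09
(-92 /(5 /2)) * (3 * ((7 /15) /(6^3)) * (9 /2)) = -161 /150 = -1.07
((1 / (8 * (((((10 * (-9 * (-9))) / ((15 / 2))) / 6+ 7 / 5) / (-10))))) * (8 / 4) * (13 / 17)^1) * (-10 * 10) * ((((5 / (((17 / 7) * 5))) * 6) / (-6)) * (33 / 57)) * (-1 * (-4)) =-5005000 / 532627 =-9.40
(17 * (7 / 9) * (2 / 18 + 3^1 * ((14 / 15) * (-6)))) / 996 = -89369 / 403380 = -0.22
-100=-100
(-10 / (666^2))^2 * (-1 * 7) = -175 / 49185481284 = -0.00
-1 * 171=-171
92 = 92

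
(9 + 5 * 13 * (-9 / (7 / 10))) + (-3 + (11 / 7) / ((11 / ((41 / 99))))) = -574951 / 693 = -829.66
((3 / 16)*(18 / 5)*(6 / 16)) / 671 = 81 / 214720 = 0.00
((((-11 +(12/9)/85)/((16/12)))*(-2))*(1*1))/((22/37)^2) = 3834569/82280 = 46.60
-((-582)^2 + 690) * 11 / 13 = -3733554 / 13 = -287196.46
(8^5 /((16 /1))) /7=2048 /7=292.57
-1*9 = -9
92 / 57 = 1.61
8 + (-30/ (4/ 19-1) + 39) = 85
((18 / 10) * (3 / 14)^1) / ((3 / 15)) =27 / 14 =1.93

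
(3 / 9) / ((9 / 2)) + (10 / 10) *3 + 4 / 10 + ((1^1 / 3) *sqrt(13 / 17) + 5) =sqrt(221) / 51 + 1144 / 135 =8.77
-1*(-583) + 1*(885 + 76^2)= 7244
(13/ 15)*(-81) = -351/ 5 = -70.20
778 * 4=3112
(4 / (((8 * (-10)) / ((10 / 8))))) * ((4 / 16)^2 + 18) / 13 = -289 / 3328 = -0.09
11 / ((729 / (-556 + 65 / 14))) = -28303 / 3402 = -8.32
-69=-69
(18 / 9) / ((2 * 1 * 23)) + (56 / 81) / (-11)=-397 / 20493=-0.02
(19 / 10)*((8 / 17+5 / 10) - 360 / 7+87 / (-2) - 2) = -216961 / 1190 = -182.32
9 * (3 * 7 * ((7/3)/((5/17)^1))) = 1499.40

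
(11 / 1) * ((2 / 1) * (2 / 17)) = 44 / 17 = 2.59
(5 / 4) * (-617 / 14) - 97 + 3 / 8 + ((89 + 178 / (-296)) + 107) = 45257 / 1036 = 43.68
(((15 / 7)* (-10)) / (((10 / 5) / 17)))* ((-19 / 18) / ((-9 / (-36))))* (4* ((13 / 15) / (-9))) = -167960 / 567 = -296.23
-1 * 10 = -10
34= 34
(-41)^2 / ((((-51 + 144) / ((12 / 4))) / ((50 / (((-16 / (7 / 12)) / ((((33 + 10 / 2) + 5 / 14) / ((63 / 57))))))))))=-142927025 / 41664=-3430.47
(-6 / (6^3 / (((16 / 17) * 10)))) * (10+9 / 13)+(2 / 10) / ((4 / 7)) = -97277 / 39780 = -2.45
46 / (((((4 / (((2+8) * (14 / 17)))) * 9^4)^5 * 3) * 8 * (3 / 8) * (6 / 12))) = 4832012500 / 155359317651301743809413113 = 0.00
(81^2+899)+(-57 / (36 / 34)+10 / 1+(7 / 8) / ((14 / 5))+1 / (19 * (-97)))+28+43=662372309 / 88464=7487.48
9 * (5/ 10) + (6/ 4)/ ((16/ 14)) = 93/ 16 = 5.81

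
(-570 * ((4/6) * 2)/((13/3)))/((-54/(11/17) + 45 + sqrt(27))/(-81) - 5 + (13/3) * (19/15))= -807513300/4417153 - 31036500 * sqrt(3)/4417153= -194.98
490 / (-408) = -245 / 204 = -1.20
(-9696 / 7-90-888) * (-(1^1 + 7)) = 132336 / 7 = 18905.14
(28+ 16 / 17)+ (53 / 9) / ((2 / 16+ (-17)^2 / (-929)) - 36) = 1184147948 / 41147055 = 28.78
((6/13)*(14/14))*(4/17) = 0.11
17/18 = 0.94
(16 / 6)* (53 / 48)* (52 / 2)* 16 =11024 / 9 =1224.89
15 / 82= 0.18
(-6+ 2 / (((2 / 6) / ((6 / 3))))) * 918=5508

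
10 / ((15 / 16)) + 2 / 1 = 38 / 3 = 12.67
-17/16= -1.06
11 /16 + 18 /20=127 /80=1.59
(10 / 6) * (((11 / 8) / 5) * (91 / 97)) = 1001 / 2328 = 0.43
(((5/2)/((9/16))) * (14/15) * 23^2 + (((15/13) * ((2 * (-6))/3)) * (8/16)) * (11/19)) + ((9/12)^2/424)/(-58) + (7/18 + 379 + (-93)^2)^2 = 641694038335368289/7872194304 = 81513998.96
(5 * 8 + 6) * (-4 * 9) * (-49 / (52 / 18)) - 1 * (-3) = 365187 / 13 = 28091.31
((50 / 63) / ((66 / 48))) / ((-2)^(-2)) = 1600 / 693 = 2.31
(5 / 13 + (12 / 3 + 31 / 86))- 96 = -102023 / 1118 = -91.25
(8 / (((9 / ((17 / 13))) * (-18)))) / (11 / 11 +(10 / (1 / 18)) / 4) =-34 / 24219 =-0.00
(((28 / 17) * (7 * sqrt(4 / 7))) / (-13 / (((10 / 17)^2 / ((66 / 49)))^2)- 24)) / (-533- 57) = 33614000 * sqrt(7) / 1330446197391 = 0.00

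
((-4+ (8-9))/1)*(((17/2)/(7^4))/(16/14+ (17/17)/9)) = -765/54194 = -0.01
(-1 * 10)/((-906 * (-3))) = -5/1359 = -0.00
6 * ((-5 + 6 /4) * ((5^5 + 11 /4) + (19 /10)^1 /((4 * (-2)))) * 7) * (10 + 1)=-404575017 /80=-5057187.71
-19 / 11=-1.73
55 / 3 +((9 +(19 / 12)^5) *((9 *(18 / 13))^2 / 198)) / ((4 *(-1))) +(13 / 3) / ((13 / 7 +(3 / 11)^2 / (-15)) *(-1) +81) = 18724083610289 / 1276149901312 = 14.67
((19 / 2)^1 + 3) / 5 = 5 / 2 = 2.50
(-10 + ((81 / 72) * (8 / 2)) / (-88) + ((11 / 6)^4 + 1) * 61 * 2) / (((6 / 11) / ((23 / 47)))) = 488615795 / 365472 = 1336.94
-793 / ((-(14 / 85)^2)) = 5729425 / 196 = 29231.76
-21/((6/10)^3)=-875/9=-97.22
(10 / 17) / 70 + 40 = 4761 / 119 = 40.01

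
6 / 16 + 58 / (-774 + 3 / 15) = 9287 / 30952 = 0.30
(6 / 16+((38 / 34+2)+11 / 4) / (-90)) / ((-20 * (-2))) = 79 / 10200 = 0.01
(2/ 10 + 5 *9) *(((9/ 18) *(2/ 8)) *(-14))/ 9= -791/ 90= -8.79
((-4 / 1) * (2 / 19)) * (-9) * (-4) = -288 / 19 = -15.16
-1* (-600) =600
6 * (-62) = -372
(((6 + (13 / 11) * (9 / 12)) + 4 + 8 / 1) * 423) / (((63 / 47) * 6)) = 611893 / 616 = 993.33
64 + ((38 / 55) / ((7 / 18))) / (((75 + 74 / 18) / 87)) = 4519813 / 68530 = 65.95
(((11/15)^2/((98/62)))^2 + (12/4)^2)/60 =0.15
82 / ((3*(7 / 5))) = 410 / 21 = 19.52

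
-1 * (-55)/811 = 55/811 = 0.07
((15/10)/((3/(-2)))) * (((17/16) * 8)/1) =-17/2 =-8.50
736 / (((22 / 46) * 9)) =16928 / 99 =170.99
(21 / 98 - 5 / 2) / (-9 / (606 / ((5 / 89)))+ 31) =-287648 / 3901121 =-0.07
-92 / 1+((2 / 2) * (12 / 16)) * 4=-89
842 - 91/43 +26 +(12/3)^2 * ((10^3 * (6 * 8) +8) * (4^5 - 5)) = 33657101809/43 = 782723297.88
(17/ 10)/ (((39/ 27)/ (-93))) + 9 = -13059/ 130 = -100.45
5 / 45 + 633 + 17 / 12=22843 / 36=634.53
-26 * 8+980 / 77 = -2148 / 11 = -195.27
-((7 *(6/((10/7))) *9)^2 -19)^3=-5358033736905887864/15625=-342914159161976.82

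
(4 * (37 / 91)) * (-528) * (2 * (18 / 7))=-2813184 / 637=-4416.30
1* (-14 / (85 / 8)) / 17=-112 / 1445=-0.08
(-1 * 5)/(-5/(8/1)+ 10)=-8/15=-0.53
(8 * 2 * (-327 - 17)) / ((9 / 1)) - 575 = -10679 / 9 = -1186.56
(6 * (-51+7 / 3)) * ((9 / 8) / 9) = -73 / 2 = -36.50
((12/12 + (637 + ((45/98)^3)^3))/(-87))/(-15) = 0.49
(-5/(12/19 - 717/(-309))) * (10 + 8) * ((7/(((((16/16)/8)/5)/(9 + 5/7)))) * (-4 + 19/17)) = 1380859200/5777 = 239027.04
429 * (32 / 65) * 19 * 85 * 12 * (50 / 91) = 204652800 / 91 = 2248931.87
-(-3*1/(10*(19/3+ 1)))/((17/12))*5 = 27/187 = 0.14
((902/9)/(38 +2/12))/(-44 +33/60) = -3280/54273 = -0.06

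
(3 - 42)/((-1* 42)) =0.93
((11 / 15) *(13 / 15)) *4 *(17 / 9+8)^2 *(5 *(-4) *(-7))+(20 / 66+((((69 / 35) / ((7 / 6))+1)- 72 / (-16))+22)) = 27374783173 / 785862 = 34834.08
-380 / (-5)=76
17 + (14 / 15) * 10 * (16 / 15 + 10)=5413 / 45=120.29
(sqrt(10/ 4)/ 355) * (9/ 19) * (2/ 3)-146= -146 + 3 * sqrt(10)/ 6745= -146.00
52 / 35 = 1.49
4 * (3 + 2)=20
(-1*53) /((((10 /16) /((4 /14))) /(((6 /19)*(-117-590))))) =513888 /95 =5409.35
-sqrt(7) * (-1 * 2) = 2 * sqrt(7) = 5.29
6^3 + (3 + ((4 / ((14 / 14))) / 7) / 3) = 4603 / 21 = 219.19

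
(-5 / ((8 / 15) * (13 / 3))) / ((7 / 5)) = -1125 / 728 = -1.55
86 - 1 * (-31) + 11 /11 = 118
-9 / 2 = -4.50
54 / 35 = 1.54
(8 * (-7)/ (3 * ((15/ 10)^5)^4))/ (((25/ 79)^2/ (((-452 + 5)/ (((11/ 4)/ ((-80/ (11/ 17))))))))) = -1126.51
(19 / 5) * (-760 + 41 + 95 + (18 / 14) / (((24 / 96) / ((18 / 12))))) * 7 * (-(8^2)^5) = 88010322345984 / 5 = 17602064469196.80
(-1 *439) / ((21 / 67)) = -29413 / 21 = -1400.62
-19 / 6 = -3.17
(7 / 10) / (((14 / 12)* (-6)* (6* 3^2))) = -1 / 540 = -0.00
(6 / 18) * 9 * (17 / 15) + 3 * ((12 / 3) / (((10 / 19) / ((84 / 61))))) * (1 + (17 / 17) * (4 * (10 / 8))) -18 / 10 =57944 / 305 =189.98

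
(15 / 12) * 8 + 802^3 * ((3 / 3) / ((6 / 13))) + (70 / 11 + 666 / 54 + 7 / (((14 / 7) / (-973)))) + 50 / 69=1696624235825 / 1518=1117670774.59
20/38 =10/19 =0.53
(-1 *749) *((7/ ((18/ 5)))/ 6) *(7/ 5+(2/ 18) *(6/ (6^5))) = -428106679/ 1259712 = -339.84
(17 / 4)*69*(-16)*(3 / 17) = -828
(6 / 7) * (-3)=-18 / 7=-2.57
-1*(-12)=12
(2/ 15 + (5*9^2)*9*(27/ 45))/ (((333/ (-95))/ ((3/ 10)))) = -623333/ 3330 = -187.19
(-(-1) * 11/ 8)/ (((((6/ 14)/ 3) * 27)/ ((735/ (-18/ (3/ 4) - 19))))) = -18865/ 3096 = -6.09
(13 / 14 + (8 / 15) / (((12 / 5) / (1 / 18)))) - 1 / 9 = 941 / 1134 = 0.83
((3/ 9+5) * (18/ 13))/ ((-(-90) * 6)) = 8/ 585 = 0.01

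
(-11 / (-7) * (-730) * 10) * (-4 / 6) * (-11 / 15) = -353320 / 63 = -5608.25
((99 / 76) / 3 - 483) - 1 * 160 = -48835 / 76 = -642.57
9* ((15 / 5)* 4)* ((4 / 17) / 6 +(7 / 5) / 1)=13212 / 85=155.44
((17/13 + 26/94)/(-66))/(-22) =2/1833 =0.00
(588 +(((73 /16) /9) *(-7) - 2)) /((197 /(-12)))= -83873 /2364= -35.48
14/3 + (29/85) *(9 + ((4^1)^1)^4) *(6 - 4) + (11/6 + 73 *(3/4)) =242.07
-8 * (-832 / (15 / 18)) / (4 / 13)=25958.40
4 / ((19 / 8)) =32 / 19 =1.68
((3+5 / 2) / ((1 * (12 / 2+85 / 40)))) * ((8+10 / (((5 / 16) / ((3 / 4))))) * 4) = 86.65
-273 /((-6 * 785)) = 91 /1570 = 0.06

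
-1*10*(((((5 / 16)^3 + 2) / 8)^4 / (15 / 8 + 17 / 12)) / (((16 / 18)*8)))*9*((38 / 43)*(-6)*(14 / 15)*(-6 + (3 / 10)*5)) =-1391769227739195500391 / 3916474351149459177472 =-0.36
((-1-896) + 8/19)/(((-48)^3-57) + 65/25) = 85175/10511408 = 0.01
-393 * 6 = -2358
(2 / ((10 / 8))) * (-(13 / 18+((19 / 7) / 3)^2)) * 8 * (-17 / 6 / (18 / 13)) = 266968 / 6615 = 40.36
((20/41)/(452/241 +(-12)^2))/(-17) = -1205/6125933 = -0.00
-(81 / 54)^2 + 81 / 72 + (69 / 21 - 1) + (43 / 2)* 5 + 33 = 7933 / 56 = 141.66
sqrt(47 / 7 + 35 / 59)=sqrt(1246434) / 413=2.70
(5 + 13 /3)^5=17210368 /243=70824.56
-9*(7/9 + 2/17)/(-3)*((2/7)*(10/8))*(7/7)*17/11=685/462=1.48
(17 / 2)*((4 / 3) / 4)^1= 17 / 6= 2.83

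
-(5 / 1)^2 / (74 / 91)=-2275 / 74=-30.74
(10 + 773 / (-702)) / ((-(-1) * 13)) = 6247 / 9126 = 0.68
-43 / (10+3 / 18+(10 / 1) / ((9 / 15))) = -258 / 161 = -1.60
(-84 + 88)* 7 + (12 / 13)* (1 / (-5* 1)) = 27.82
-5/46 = -0.11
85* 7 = 595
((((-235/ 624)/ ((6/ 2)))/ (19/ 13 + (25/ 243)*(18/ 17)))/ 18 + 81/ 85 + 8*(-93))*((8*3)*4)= -56819186519/ 796535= -71332.94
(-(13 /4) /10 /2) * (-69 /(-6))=-299 /160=-1.87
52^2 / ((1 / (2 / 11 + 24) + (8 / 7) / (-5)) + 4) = 3596320 / 5071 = 709.19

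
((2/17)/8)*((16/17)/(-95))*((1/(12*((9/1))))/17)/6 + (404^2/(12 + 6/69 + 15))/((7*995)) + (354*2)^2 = 32892115906689028033/65618235377730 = 501264.87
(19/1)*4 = 76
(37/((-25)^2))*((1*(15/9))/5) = 37/1875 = 0.02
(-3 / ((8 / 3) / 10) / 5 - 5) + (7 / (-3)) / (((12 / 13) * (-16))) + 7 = -53 / 576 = -0.09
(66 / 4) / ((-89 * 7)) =-33 / 1246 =-0.03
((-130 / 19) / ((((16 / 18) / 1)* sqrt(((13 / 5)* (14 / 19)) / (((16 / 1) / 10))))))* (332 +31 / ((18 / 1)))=-2347.54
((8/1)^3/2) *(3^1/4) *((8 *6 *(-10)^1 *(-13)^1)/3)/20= 19968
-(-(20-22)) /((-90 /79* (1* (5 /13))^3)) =173563 /5625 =30.86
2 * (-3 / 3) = -2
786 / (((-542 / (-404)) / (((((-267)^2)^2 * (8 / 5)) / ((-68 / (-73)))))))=117807195327302952 / 23035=5114269386902.67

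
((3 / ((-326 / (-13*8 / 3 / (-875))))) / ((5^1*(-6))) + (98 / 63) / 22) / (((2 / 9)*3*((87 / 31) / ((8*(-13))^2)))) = 837021701984 / 2047381875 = 408.83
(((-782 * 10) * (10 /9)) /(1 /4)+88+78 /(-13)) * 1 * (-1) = 34673.56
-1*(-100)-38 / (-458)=22919 / 229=100.08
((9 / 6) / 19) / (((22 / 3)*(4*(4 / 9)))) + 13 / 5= 174293 / 66880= 2.61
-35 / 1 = -35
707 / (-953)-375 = -358082 / 953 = -375.74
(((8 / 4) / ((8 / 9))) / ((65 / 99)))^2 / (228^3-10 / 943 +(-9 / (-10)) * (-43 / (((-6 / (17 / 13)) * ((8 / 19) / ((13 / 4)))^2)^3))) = 2411505326097432576 / 2451194773291435556319805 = 0.00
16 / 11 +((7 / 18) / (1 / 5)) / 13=4129 / 2574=1.60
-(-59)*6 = 354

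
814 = 814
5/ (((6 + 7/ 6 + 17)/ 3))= 18/ 29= 0.62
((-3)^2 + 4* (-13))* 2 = -86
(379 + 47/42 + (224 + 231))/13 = 35075/546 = 64.24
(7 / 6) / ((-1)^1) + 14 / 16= -7 / 24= -0.29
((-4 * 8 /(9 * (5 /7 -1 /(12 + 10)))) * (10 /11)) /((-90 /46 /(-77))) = -190.20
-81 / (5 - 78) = 81 / 73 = 1.11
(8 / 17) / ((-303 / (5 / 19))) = -40 / 97869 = -0.00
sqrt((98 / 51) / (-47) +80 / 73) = 1.03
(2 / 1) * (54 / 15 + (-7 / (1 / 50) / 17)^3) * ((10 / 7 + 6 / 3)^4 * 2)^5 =-55131492973107577382814488940955828224 / 1960097021600838804565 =-28126920435847053.99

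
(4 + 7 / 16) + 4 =135 / 16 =8.44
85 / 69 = 1.23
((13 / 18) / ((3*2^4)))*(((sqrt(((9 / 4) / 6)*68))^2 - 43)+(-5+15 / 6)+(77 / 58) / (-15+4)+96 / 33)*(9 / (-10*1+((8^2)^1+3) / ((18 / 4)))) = -428259 / 898304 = -0.48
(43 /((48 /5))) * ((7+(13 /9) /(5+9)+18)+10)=157.23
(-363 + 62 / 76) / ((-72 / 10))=68815 / 1368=50.30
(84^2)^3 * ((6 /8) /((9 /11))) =322023195648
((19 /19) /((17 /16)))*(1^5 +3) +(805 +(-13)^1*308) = -54319 /17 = -3195.24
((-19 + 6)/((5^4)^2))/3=-13/1171875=-0.00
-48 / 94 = -24 / 47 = -0.51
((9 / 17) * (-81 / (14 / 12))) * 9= -39366 / 119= -330.81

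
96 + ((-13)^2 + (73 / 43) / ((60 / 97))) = 690781 / 2580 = 267.74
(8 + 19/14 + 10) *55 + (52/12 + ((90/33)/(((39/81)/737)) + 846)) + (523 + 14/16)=14443811/2184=6613.47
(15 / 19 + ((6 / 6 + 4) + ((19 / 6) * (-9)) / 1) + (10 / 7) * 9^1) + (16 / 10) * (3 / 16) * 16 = -6721 / 1330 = -5.05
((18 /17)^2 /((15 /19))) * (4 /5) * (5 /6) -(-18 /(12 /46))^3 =474696873 /1445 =328509.95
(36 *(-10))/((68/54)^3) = -885735/4913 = -180.28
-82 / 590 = -0.14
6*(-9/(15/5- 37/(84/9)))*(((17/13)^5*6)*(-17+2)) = -7156079280/371293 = -19273.40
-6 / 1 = -6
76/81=0.94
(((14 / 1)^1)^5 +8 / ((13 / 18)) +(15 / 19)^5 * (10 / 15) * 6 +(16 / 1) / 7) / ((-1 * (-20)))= 6059424249465 / 225325009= 26891.93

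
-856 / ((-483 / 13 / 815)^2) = -96089445400 / 233289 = -411890.17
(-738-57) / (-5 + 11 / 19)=179.82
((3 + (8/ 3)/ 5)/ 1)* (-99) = -1749/ 5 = -349.80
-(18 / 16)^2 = -1.27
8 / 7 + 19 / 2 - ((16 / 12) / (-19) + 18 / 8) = 13507 / 1596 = 8.46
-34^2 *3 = -3468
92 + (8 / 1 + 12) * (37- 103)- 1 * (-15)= -1213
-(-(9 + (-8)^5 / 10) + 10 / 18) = -147076 / 45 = -3268.36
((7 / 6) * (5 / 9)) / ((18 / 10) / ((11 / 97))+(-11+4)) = 1925 / 26352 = 0.07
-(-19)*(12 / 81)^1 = 76 / 27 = 2.81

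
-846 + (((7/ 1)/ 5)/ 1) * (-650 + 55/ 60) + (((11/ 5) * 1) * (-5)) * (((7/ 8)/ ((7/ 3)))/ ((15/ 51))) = -212249/ 120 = -1768.74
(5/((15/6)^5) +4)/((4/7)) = 4431/625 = 7.09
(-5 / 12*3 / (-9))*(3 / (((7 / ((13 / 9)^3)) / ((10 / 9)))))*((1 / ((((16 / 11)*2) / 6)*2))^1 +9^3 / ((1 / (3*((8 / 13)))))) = 112727225 / 419904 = 268.46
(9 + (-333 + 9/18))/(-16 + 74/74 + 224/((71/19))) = -45937/6382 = -7.20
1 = 1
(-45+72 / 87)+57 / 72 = -30193 / 696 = -43.38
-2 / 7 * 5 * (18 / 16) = -45 / 28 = -1.61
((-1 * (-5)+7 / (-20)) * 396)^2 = 84768849 / 25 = 3390753.96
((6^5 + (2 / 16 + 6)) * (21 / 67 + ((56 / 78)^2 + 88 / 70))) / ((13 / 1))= 35631706847 / 28533960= 1248.75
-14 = -14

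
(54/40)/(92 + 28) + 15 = 12009/800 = 15.01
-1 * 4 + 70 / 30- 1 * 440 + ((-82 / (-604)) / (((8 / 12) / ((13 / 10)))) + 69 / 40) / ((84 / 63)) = -15951919 / 36240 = -440.17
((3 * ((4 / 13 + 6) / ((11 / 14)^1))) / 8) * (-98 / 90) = -14063 / 4290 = -3.28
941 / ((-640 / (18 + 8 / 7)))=-63047 / 2240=-28.15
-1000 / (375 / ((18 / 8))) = -6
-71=-71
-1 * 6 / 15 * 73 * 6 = -876 / 5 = -175.20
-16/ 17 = -0.94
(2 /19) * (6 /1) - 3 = -2.37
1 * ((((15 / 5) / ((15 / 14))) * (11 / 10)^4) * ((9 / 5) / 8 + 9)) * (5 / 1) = 37817703 / 200000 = 189.09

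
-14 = -14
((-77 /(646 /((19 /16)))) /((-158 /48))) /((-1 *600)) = -77 /1074400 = -0.00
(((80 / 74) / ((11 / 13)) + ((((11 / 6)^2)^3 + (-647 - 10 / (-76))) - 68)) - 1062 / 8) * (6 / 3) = -291652526419 / 180395424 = -1616.74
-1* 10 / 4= -5 / 2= -2.50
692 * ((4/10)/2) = 692/5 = 138.40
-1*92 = -92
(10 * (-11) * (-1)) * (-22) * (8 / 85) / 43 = -3872 / 731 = -5.30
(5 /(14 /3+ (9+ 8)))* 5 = 15 /13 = 1.15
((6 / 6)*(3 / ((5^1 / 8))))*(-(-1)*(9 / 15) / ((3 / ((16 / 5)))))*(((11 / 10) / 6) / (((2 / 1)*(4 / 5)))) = 44 / 125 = 0.35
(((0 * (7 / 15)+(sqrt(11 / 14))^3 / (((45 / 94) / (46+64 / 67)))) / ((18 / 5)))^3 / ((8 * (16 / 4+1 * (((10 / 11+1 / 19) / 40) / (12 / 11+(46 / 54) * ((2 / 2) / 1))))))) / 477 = 324302204410441462684765 * sqrt(154) / 9018598109445838796877036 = 0.45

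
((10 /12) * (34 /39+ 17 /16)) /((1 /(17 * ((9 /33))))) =102595 /13728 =7.47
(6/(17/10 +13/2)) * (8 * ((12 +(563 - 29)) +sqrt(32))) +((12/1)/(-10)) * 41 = 960 * sqrt(2)/41 +645114/205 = 3180.01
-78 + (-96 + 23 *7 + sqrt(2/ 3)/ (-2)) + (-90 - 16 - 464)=-583 - sqrt(6)/ 6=-583.41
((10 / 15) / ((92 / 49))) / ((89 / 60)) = 490 / 2047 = 0.24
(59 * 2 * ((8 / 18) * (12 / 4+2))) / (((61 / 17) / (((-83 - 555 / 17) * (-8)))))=37118080 / 549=67610.35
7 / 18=0.39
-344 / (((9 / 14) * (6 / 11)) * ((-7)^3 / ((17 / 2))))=32164 / 1323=24.31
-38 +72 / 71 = -2626 / 71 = -36.99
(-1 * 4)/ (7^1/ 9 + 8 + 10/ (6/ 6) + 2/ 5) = -0.21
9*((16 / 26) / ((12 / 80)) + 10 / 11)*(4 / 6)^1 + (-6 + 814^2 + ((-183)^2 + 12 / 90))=1493154241 / 2145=696109.20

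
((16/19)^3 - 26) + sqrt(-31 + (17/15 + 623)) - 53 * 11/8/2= -6786605/109744 + sqrt(133455)/15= -37.49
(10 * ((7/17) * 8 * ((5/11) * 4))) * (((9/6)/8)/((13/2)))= 4200/2431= 1.73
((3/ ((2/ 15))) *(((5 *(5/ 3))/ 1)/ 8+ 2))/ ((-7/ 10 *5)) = -1095/ 56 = -19.55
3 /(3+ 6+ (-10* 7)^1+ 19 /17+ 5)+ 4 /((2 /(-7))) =-4371 /311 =-14.05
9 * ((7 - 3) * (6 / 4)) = 54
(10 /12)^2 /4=25 /144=0.17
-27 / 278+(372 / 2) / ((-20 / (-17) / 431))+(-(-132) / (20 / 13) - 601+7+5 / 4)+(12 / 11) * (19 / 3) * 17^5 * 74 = 22201134884377 / 30580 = 726001794.78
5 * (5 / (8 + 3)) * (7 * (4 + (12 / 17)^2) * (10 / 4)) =178.91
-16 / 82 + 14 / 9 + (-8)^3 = -510.64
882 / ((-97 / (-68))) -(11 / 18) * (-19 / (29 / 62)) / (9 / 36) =18167588 / 25317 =717.60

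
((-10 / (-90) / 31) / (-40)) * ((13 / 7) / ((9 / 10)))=-0.00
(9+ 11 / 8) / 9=83 / 72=1.15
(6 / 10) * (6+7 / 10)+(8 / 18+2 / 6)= 2159 / 450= 4.80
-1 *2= -2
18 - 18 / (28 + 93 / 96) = 1790 / 103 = 17.38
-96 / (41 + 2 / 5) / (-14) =80 / 483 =0.17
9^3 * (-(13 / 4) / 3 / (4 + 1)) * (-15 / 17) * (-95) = -900315 / 68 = -13239.93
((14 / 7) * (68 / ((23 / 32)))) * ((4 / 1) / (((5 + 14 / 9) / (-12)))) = -1880064 / 1357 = -1385.46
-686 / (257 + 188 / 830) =-284690 / 106749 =-2.67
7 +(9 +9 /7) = 121 /7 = 17.29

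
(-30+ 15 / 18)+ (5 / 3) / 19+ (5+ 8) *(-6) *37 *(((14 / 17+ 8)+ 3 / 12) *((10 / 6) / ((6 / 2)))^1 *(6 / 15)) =-11333881 / 1938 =-5848.24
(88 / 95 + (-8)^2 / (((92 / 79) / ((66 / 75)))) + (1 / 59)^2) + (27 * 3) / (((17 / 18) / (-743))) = -41165724229681 / 646508725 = -63673.89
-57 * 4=-228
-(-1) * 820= 820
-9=-9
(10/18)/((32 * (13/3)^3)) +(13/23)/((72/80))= 9142625/14552928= 0.63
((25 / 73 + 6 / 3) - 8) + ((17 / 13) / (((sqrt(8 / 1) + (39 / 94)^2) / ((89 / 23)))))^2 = -6118538697035031581065509 / 2527230863248801942012417 - 56852226605886568704*sqrt(2) / 204849709268768901841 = -2.81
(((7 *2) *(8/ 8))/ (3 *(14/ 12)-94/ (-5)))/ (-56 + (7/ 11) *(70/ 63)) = -990/ 87193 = -0.01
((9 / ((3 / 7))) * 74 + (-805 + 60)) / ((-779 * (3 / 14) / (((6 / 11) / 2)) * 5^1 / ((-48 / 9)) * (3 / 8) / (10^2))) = 28994560 / 77121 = 375.96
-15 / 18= -5 / 6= -0.83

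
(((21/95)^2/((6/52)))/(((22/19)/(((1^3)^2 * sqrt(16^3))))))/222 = 20384/193325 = 0.11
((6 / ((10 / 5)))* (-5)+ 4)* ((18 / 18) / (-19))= 11 / 19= 0.58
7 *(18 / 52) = 2.42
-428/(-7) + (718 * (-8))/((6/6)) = -5682.86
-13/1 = -13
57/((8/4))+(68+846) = 1885/2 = 942.50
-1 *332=-332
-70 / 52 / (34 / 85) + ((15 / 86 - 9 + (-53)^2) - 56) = 2740.81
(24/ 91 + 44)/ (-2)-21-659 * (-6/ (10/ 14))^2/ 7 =-15210313/ 2275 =-6685.85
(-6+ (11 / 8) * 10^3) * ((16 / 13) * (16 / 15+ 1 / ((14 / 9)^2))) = 23826076 / 9555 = 2493.57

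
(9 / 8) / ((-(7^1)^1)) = -9 / 56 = -0.16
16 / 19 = 0.84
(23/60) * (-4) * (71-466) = 1817/3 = 605.67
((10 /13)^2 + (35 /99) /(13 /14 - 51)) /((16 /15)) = 17142725 /31275816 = 0.55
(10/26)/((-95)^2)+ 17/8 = 398913/187720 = 2.13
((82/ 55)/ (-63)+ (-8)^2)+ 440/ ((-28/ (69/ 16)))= -105101/ 27720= -3.79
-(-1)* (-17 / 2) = -17 / 2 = -8.50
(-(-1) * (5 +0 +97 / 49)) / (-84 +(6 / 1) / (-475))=-9025 / 108633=-0.08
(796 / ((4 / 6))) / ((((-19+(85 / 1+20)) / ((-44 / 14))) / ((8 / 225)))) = -35024 / 22575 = -1.55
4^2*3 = 48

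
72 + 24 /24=73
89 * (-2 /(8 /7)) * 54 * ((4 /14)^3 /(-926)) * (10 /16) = 0.13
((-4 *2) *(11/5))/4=-22/5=-4.40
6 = 6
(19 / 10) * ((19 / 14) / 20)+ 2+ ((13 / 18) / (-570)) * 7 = 2.12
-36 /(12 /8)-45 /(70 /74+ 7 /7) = -377 /8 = -47.12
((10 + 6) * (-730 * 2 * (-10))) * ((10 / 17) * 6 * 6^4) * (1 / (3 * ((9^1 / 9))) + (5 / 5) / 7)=60549120000 / 119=508816134.45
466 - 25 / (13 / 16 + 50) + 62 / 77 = 29191672 / 62601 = 466.31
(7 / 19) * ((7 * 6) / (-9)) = -98 / 57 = -1.72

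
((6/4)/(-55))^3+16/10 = 2129573/1331000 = 1.60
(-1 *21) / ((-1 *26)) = 21 / 26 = 0.81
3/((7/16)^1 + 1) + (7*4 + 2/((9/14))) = 33.20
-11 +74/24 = -95/12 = -7.92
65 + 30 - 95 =0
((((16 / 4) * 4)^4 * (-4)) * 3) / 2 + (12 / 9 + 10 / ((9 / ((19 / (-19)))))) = -3538942 / 9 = -393215.78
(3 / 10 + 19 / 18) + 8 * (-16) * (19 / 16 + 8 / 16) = -9659 / 45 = -214.64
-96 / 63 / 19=-32 / 399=-0.08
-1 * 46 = -46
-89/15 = -5.93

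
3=3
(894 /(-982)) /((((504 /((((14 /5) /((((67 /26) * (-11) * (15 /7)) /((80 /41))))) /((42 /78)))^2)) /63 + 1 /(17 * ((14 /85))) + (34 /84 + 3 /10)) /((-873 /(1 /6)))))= 25165393549470720 /1518670295253941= 16.57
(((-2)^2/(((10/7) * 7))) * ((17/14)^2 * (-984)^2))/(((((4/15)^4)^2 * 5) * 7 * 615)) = 1037525.89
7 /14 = 1 /2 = 0.50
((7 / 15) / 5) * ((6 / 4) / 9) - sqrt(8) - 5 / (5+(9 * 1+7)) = -2 * sqrt(2) - 701 / 3150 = -3.05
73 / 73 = 1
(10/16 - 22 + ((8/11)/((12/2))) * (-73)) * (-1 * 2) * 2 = 7979/66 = 120.89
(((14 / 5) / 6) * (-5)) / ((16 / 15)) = -2.19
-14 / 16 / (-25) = 7 / 200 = 0.04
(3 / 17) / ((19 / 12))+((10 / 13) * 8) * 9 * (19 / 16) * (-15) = -4142007 / 4199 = -986.43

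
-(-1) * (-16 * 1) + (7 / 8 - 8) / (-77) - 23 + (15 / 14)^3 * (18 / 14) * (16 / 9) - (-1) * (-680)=-151302521 / 211288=-716.10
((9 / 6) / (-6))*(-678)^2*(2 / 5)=-229842 / 5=-45968.40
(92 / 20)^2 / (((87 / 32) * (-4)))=-4232 / 2175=-1.95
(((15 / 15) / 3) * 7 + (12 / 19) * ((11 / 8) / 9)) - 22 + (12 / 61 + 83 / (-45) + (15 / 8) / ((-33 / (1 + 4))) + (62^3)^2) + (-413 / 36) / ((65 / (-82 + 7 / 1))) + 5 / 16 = 6778008463440539519 / 119330640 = 56800235576.05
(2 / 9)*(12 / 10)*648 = 864 / 5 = 172.80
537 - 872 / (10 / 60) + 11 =-4684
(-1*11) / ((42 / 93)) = -341 / 14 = -24.36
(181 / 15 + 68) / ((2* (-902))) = -1201 / 27060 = -0.04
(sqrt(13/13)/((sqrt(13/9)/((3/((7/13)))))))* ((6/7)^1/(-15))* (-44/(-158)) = -396* sqrt(13)/19355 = -0.07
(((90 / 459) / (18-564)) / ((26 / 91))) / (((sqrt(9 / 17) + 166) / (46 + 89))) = -6225 / 6089759 + 225 * sqrt(17) / 207051806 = -0.00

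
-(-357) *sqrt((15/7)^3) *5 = 3825 *sqrt(105)/7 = 5599.23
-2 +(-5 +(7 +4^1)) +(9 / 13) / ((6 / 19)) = 161 / 26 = 6.19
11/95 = 0.12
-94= -94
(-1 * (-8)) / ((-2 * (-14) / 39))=78 / 7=11.14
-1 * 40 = -40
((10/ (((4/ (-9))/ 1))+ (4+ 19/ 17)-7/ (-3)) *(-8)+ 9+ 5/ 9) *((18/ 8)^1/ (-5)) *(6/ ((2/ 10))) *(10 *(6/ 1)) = -1789380/ 17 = -105257.65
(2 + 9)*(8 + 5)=143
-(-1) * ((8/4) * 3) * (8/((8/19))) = 114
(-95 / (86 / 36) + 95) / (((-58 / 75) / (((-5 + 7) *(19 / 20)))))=-676875 / 4988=-135.70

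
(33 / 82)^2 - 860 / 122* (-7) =49.51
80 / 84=20 / 21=0.95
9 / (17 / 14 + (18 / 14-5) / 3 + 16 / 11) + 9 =10107 / 661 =15.29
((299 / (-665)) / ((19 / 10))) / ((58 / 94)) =-28106 / 73283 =-0.38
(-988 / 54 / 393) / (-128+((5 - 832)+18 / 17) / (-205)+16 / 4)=0.00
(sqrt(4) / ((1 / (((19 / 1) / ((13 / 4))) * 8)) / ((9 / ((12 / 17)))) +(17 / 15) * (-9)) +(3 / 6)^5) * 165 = -344083245 / 12649184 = -27.20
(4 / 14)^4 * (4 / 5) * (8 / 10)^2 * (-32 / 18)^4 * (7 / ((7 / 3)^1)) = 67108864 / 656373375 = 0.10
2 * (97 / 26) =97 / 13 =7.46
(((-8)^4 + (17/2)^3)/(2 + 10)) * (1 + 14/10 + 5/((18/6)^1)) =2298541/1440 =1596.21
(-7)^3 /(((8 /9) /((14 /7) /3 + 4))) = -7203 /4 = -1800.75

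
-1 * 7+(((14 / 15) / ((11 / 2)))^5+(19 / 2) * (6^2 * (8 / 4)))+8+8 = 84752602675993 / 122298103125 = 693.00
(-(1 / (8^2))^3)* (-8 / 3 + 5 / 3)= 1 / 262144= 0.00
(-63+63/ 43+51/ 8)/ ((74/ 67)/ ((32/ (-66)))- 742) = 1271325/ 17154119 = 0.07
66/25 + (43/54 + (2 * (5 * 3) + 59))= 124789/1350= 92.44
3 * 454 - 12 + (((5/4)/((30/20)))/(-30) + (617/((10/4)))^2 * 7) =384949487/900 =427721.65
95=95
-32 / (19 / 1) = -32 / 19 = -1.68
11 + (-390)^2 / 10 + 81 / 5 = 76186 / 5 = 15237.20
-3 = -3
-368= -368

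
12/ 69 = 0.17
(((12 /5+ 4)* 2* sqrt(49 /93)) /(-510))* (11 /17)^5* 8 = -288603392* sqrt(93) /168359543775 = -0.02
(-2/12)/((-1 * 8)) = 1/48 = 0.02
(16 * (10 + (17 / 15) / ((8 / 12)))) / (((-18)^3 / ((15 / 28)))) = -13 / 756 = -0.02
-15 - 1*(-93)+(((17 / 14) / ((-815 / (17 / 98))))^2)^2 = 121938678233607100569037441 / 1563316387610347353760000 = 78.00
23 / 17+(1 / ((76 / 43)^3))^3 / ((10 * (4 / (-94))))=1.34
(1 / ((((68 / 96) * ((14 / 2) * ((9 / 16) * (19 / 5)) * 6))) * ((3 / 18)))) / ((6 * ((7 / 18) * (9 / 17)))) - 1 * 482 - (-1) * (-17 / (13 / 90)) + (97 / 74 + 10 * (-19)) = -6354210637 / 8060598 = -788.31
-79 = -79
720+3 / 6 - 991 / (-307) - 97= 384811 / 614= 626.73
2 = 2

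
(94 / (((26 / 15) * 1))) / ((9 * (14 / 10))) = 1175 / 273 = 4.30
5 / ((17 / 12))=60 / 17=3.53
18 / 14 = 1.29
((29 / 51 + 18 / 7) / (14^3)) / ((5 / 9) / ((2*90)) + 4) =30267 / 105879298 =0.00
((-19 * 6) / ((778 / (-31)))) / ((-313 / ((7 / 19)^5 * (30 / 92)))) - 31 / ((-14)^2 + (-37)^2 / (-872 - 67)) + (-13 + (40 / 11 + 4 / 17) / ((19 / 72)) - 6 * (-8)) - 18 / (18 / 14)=885449996297301240879 / 24933709595688788950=35.51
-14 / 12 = -7 / 6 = -1.17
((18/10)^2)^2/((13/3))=2.42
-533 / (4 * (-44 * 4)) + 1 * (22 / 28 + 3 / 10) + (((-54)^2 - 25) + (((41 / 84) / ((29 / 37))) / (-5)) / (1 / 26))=6194387497 / 2143680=2889.60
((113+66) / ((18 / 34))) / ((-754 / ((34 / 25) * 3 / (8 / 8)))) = -51731 / 28275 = -1.83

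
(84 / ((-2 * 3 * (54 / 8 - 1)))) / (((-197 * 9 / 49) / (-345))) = -13720 / 591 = -23.21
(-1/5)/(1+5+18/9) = -1/40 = -0.02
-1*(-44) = 44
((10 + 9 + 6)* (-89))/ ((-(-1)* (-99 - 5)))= 2225/ 104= 21.39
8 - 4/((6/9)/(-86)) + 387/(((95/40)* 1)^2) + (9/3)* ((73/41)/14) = 122876027/207214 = 592.99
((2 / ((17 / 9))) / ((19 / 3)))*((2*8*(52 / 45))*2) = 9984 / 1615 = 6.18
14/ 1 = 14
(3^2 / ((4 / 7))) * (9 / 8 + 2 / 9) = 679 / 32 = 21.22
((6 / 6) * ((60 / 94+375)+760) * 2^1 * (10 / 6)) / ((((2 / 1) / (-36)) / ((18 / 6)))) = -9607500 / 47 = -204414.89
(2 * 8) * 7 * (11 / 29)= 1232 / 29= 42.48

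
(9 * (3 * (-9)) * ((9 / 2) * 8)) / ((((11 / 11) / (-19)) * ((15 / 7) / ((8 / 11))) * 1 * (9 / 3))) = 1034208 / 55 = 18803.78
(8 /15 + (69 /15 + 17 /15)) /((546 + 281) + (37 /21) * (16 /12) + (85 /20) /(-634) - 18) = 5006064 /648132845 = 0.01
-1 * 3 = -3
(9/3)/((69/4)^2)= 16/1587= 0.01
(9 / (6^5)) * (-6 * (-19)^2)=-361 / 144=-2.51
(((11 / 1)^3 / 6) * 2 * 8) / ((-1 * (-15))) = 10648 / 45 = 236.62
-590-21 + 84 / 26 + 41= -7368 / 13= -566.77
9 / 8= 1.12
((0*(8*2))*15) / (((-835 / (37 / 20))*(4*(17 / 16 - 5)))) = 0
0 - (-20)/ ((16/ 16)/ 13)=260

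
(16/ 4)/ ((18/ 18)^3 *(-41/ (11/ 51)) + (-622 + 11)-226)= -0.00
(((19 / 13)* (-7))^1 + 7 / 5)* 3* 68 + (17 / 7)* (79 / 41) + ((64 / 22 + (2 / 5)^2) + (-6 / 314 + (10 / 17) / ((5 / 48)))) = -4896642824874 / 2738460725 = -1788.10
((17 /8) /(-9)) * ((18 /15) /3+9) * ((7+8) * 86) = -34357 /12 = -2863.08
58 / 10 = 29 / 5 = 5.80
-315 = -315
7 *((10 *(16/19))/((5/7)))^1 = 82.53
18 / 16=9 / 8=1.12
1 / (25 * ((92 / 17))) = 17 / 2300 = 0.01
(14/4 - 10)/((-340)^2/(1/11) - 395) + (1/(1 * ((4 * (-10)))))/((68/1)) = -19829/53195040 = -0.00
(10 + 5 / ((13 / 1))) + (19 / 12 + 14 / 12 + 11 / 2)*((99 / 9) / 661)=361659 / 34372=10.52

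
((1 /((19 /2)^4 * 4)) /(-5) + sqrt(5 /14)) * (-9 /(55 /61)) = 2196 /35838275 - 549 * sqrt(70) /770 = -5.97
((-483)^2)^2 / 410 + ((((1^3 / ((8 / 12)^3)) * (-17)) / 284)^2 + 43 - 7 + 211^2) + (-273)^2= 140593300420288357 / 1058206720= 132859958.04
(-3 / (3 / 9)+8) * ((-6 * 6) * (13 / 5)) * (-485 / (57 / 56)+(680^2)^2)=380246389936608 / 19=20012967891400.42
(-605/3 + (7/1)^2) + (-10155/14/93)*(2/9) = -301543/1953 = -154.40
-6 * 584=-3504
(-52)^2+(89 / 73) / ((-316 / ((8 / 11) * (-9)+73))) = 686069533 / 253748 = 2703.74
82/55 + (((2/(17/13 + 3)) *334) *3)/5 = 94.53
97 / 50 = 1.94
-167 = -167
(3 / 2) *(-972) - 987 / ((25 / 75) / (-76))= 223578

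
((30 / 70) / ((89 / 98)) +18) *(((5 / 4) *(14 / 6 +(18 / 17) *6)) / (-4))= -303455 / 6052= -50.14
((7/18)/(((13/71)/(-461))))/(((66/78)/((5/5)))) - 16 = -232285/198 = -1173.16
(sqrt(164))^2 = 164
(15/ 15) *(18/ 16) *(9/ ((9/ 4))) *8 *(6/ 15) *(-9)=-648/ 5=-129.60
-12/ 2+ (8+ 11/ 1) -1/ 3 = 38/ 3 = 12.67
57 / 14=4.07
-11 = -11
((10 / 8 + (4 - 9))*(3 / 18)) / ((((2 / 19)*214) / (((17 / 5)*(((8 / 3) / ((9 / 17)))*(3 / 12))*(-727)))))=3991957 / 46224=86.36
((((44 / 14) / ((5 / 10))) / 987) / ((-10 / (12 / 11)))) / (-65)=8 / 748475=0.00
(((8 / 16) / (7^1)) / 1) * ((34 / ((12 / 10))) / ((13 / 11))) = 1.71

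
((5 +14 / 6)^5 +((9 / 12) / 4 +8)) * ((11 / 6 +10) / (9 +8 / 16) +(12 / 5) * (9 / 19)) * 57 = 11202134531 / 3888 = 2881207.44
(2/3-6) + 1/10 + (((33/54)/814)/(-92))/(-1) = -3206563/612720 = -5.23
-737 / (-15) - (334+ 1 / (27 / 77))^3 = -3761642826418 / 98415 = -38222250.94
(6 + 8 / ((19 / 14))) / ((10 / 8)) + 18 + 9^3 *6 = 418144 / 95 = 4401.52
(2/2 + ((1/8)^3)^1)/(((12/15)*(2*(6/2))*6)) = 285/8192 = 0.03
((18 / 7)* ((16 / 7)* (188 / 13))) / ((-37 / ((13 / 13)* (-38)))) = 2057472 / 23569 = 87.30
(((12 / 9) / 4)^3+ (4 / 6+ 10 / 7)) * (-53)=-21359 / 189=-113.01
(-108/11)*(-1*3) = 324/11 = 29.45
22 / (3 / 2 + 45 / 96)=704 / 63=11.17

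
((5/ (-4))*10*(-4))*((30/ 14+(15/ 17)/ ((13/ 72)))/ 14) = 271875/ 10829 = 25.11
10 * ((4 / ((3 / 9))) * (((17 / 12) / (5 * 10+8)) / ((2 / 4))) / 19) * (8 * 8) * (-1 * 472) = -5135360 / 551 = -9320.07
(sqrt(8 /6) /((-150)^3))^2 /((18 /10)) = 1 /15377343750000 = 0.00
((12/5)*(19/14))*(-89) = -10146/35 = -289.89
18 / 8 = 9 / 4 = 2.25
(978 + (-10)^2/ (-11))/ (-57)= -10658/ 627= -17.00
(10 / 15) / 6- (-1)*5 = 46 / 9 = 5.11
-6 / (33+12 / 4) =-1 / 6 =-0.17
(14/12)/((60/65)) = 1.26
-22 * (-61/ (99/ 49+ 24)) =65758/ 1275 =51.57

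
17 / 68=1 / 4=0.25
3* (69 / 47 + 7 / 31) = 7404 / 1457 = 5.08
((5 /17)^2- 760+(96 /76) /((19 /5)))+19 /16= -1265959109 /1669264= -758.39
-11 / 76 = -0.14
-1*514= -514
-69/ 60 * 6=-69/ 10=-6.90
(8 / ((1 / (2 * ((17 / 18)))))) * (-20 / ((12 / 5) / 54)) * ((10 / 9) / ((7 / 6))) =-136000 / 21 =-6476.19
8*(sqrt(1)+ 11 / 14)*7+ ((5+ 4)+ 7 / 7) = 110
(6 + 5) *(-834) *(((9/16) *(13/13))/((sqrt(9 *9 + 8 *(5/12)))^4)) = -33777/46552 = -0.73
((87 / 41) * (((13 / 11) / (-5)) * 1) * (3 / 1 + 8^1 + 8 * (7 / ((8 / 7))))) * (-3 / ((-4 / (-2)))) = 20358 / 451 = 45.14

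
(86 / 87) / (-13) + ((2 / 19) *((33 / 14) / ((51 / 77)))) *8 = 1067030 / 365313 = 2.92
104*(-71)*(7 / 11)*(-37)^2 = -70760872 / 11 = -6432806.55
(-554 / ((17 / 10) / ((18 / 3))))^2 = 1104897600 / 289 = 3823175.09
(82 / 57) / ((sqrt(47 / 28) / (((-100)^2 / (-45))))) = -328000 * sqrt(329) / 24111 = -246.75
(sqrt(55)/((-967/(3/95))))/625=-3 * sqrt(55)/57415625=-0.00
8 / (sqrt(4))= 4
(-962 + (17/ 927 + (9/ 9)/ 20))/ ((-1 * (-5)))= -192.39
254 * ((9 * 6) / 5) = 13716 / 5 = 2743.20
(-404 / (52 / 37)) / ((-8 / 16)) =7474 / 13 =574.92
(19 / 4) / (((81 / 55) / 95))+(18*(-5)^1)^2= 2723675 / 324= 8406.40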